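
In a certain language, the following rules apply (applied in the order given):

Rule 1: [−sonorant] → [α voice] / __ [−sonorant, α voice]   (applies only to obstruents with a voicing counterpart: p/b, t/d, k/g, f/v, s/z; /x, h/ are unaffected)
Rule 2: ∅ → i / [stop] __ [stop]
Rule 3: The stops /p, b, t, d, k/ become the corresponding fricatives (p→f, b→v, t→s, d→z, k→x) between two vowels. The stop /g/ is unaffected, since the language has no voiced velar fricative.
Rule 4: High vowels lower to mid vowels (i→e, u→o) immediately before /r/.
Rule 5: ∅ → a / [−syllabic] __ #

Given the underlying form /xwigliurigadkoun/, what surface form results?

Rule 1 (regressive voicing assimilation): /d/ precedes the voiceless obstruent /k/, so it devoices to [t] by assimilation. /xwigliurigadkoun/ → xwigliurigatkoun.
Rule 2 (stop-cluster i-epenthesis): /t/ and /k/ form a stop–stop cluster, so [i] is inserted between them. /xwigliurigatkoun/ → xwigliurigatikoun.
Rule 3 (intervocalic spirantization): /t/ is a stop between vowels /a/ and /i/, so it spirantizes to the fricative [s]. /k/ is a stop between vowels /i/ and /o/, so it spirantizes to the fricative [x]. /xwigliurigatikoun/ → xwigliurigasixoun.
Rule 4 (pre-rhotic lowering): /u/ is a high vowel immediately before /r/, so it lowers to [o]. /xwigliurigasixoun/ → xwigliorigasixoun.
Rule 5 (final a-epenthesis): the form ends in the consonant /n/, so [a] is inserted word-finally. /xwigliorigasixoun/ → xwigliorigasixouna.

xwigliorigasixouna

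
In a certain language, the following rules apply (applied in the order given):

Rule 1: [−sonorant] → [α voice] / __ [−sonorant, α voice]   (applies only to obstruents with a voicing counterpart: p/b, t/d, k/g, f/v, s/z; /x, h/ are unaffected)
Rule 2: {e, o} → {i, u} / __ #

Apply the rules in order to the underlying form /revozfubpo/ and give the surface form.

revosfuppu

Rule 1 (regressive voicing assimilation): /z/ precedes the voiceless obstruent /f/, so it devoices to [s] by assimilation. /b/ precedes the voiceless obstruent /p/, so it devoices to [p] by assimilation. /revozfubpo/ → revosfuppo.
Rule 2 (final vowel raising): /o/ is a mid vowel in word-final position, so it raises to [u]. /revosfuppo/ → revosfuppu.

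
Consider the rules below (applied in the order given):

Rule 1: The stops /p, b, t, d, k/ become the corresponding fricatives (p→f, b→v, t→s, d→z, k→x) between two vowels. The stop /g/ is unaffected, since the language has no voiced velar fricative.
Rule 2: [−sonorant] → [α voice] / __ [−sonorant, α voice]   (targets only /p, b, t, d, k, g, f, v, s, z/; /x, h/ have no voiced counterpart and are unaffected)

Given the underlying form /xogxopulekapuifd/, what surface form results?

xokxofulexafuivd

Rule 1 (intervocalic spirantization): /p/ is a stop between vowels /o/ and /u/, so it spirantizes to the fricative [f]. /k/ is a stop between vowels /e/ and /a/, so it spirantizes to the fricative [x]. /p/ is a stop between vowels /a/ and /u/, so it spirantizes to the fricative [f]. /xogxopulekapuifd/ → xogxofulexafuifd.
Rule 2 (regressive voicing assimilation): /g/ precedes the voiceless obstruent /x/, so it devoices to [k] by assimilation. /f/ precedes the voiced obstruent /d/, so it voices to [v] by assimilation. /xogxofulexafuifd/ → xokxofulexafuivd.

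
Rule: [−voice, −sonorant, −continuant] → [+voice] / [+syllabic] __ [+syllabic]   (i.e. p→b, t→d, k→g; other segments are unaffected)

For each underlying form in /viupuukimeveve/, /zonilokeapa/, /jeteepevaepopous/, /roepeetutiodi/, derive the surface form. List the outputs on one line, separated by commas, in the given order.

/viupuukimeveve/: /p/ is a voiceless stop between vowels /u/ and /u/, so it voices to [b]. /k/ is a voiceless stop between vowels /u/ and /i/, so it voices to [g]. → [viubuugimeveve].
/zonilokeapa/: /k/ is a voiceless stop between vowels /o/ and /e/, so it voices to [g]. /p/ is a voiceless stop between vowels /a/ and /a/, so it voices to [b]. → [zonilogeaba].
/jeteepevaepopous/: /t/ is a voiceless stop between vowels /e/ and /e/, so it voices to [d]. /p/ is a voiceless stop between vowels /e/ and /e/, so it voices to [b]. /p/ is a voiceless stop between vowels /e/ and /o/, so it voices to [b]. /p/ is a voiceless stop between vowels /o/ and /o/, so it voices to [b]. → [jedeebevaebobous].
/roepeetutiodi/: /p/ is a voiceless stop between vowels /e/ and /e/, so it voices to [b]. /t/ is a voiceless stop between vowels /e/ and /u/, so it voices to [d]. /t/ is a voiceless stop between vowels /u/ and /i/, so it voices to [d]. → [roebeedudiodi].

viubuugimeveve, zonilogeaba, jedeebevaebobous, roebeedudiodi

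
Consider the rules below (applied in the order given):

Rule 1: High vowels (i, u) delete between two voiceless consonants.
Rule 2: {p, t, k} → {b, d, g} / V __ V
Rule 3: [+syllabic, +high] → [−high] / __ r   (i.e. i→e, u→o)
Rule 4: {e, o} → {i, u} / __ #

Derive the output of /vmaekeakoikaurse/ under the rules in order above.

vmaegeagoigaorsi

Rule 1 (high vowel syncope): no segment meets the environment; /vmaekeakoikaurse/ is unchanged.
Rule 2 (intervocalic voicing): /k/ is a voiceless stop between vowels /e/ and /e/, so it voices to [g]. /k/ is a voiceless stop between vowels /a/ and /o/, so it voices to [g]. /k/ is a voiceless stop between vowels /i/ and /a/, so it voices to [g]. /vmaekeakoikaurse/ → vmaegeagoigaurse.
Rule 3 (pre-rhotic lowering): /u/ is a high vowel immediately before /r/, so it lowers to [o]. /vmaegeagoigaurse/ → vmaegeagoigaorse.
Rule 4 (final vowel raising): /e/ is a mid vowel in word-final position, so it raises to [i]. /vmaegeagoigaorse/ → vmaegeagoigaorsi.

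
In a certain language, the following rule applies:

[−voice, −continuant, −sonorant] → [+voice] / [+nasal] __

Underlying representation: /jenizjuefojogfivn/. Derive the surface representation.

No segment of /jenizjuefojogfivn/ meets the structural description of the rule, so the form surfaces unchanged.

jenizjuefojogfivn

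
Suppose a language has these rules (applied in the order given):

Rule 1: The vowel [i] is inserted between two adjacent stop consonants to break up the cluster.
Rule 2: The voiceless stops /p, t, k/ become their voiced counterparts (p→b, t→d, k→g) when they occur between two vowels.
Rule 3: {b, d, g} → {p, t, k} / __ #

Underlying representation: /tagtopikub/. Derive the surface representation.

tagidobigup

Rule 1 (stop-cluster i-epenthesis): /g/ and /t/ form a stop–stop cluster, so [i] is inserted between them. /tagtopikub/ → tagitopikub.
Rule 2 (intervocalic voicing): /t/ is a voiceless stop between vowels /i/ and /o/, so it voices to [d]. /p/ is a voiceless stop between vowels /o/ and /i/, so it voices to [b]. /k/ is a voiceless stop between vowels /i/ and /u/, so it voices to [g]. /tagitopikub/ → tagidobigub.
Rule 3 (final devoicing): /b/ is a voiced stop in word-final position, so it devoices to [p]. /tagidobigub/ → tagidobigup.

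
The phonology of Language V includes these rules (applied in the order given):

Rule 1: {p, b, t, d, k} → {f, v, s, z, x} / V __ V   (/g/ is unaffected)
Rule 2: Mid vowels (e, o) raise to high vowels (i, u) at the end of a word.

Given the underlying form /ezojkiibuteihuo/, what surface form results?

ezojkiivuseihuu

Rule 1 (intervocalic spirantization): /b/ is a stop between vowels /i/ and /u/, so it spirantizes to the fricative [v]. /t/ is a stop between vowels /u/ and /e/, so it spirantizes to the fricative [s]. /ezojkiibuteihuo/ → ezojkiivuseihuo.
Rule 2 (final vowel raising): /o/ is a mid vowel in word-final position, so it raises to [u]. /ezojkiivuseihuo/ → ezojkiivuseihuu.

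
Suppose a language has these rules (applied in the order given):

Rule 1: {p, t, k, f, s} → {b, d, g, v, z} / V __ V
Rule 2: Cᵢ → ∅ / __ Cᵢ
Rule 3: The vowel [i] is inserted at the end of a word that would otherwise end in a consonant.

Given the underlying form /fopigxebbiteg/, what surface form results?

fobigxebidegi

Rule 1 (intervocalic voicing): /p/ is a voiceless obstruent between vowels /o/ and /i/, so it voices to [b]. /t/ is a voiceless obstruent between vowels /i/ and /e/, so it voices to [d]. /fopigxebbiteg/ → fobigxebbideg.
Rule 2 (degemination): /bb/ is a geminate; the first /b/ deletes. /fobigxebbideg/ → fobigxebideg.
Rule 3 (final i-epenthesis): the form ends in the consonant /g/, so [i] is inserted word-finally. /fobigxebideg/ → fobigxebidegi.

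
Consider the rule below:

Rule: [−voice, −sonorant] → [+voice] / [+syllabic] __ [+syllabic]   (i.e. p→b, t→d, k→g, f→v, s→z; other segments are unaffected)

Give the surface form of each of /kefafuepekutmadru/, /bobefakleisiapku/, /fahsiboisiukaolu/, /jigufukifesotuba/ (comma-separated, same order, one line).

/kefafuepekutmadru/: /f/ is a voiceless obstruent between vowels /e/ and /a/, so it voices to [v]. /f/ is a voiceless obstruent between vowels /a/ and /u/, so it voices to [v]. /p/ is a voiceless obstruent between vowels /e/ and /e/, so it voices to [b]. /k/ is a voiceless obstruent between vowels /e/ and /u/, so it voices to [g]. → [kevavuebegutmadru].
/bobefakleisiapku/: /f/ is a voiceless obstruent between vowels /e/ and /a/, so it voices to [v]. /s/ is a voiceless obstruent between vowels /i/ and /i/, so it voices to [z]. → [bobevakleiziapku].
/fahsiboisiukaolu/: /s/ is a voiceless obstruent between vowels /i/ and /i/, so it voices to [z]. /k/ is a voiceless obstruent between vowels /u/ and /a/, so it voices to [g]. → [fahsiboiziugaolu].
/jigufukifesotuba/: /f/ is a voiceless obstruent between vowels /u/ and /u/, so it voices to [v]. /k/ is a voiceless obstruent between vowels /u/ and /i/, so it voices to [g]. /f/ is a voiceless obstruent between vowels /i/ and /e/, so it voices to [v]. /s/ is a voiceless obstruent between vowels /e/ and /o/, so it voices to [z]. /t/ is a voiceless obstruent between vowels /o/ and /u/, so it voices to [d]. → [jiguvugivezoduba].

kevavuebegutmadru, bobevakleiziapku, fahsiboiziugaolu, jiguvugivezoduba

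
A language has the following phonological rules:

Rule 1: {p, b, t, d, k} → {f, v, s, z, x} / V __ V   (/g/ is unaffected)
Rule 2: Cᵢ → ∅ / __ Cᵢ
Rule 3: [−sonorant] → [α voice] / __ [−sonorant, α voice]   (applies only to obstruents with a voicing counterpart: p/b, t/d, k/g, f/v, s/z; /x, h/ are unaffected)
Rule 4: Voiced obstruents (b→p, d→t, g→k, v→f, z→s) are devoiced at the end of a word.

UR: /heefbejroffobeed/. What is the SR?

Rule 1 (intervocalic spirantization): /b/ is a stop between vowels /o/ and /e/, so it spirantizes to the fricative [v]. /heefbejroffobeed/ → heefbejroffoveed.
Rule 2 (degemination): /ff/ is a geminate; the first /f/ deletes. /heefbejroffoveed/ → heefbejrofoveed.
Rule 3 (regressive voicing assimilation): /f/ precedes the voiced obstruent /b/, so it voices to [v] by assimilation. /heefbejrofoveed/ → heevbejrofoveed.
Rule 4 (final devoicing): /d/ is a voiced obstruent in word-final position, so it devoices to [t]. /heevbejrofoveed/ → heevbejrofoveet.

heevbejrofoveet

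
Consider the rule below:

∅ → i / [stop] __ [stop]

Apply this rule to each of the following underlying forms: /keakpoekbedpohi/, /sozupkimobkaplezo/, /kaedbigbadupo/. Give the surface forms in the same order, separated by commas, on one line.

keakipoekibedipohi, sozupikimobikaplezo, kaedibigibadupo

/keakpoekbedpohi/: /k/ and /p/ form a stop–stop cluster, so [i] is inserted between them. /k/ and /b/ form a stop–stop cluster, so [i] is inserted between them. /d/ and /p/ form a stop–stop cluster, so [i] is inserted between them. → [keakipoekibedipohi].
/sozupkimobkaplezo/: /p/ and /k/ form a stop–stop cluster, so [i] is inserted between them. /b/ and /k/ form a stop–stop cluster, so [i] is inserted between them. → [sozupikimobikaplezo].
/kaedbigbadupo/: /d/ and /b/ form a stop–stop cluster, so [i] is inserted between them. /g/ and /b/ form a stop–stop cluster, so [i] is inserted between them. → [kaedibigibadupo].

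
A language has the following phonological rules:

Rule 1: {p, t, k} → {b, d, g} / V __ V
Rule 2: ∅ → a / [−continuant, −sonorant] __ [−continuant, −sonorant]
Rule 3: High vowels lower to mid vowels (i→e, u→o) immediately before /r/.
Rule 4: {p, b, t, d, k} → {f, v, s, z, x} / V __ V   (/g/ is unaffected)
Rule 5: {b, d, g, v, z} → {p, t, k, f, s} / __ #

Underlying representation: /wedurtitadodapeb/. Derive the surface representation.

wezortizazozavep

Rule 1 (intervocalic voicing): /t/ is a voiceless stop between vowels /i/ and /a/, so it voices to [d]. /p/ is a voiceless stop between vowels /a/ and /e/, so it voices to [b]. /wedurtitadodapeb/ → wedurtidadodabeb.
Rule 2 (stop-cluster a-epenthesis): no segment meets the environment; /wedurtidadodabeb/ is unchanged.
Rule 3 (pre-rhotic lowering): /u/ is a high vowel immediately before /r/, so it lowers to [o]. /wedurtidadodabeb/ → wedortidadodabeb.
Rule 4 (intervocalic spirantization): /d/ is a stop between vowels /e/ and /o/, so it spirantizes to the fricative [z]. /d/ is a stop between vowels /i/ and /a/, so it spirantizes to the fricative [z]. /d/ is a stop between vowels /a/ and /o/, so it spirantizes to the fricative [z]. /d/ is a stop between vowels /o/ and /a/, so it spirantizes to the fricative [z]. /b/ is a stop between vowels /a/ and /e/, so it spirantizes to the fricative [v]. /wedortidadodabeb/ → wezortizazozaveb.
Rule 5 (final devoicing): /b/ is a voiced obstruent in word-final position, so it devoices to [p]. /wezortizazozaveb/ → wezortizazozavep.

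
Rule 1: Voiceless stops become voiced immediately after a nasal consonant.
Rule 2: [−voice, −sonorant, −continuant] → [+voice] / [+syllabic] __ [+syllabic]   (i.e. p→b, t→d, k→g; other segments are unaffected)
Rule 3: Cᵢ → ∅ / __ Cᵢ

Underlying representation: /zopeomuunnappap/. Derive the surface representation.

Rule 1 (post-nasal voicing): no segment meets the environment; /zopeomuunnappap/ is unchanged.
Rule 2 (intervocalic voicing): /p/ is a voiceless stop between vowels /o/ and /e/, so it voices to [b]. /zopeomuunnappap/ → zobeomuunnappap.
Rule 3 (degemination): /nn/ is a geminate; the first /n/ deletes. /pp/ is a geminate; the first /p/ deletes. /zobeomuunnappap/ → zobeomuunapap.

zobeomuunapap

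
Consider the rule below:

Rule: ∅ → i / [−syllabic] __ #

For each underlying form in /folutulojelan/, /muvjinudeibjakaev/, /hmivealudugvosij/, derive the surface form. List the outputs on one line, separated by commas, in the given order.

folutulojelani, muvjinudeibjakaevi, hmivealudugvosiji

/folutulojelan/: the form ends in the consonant /n/, so [i] is inserted word-finally. → [folutulojelani].
/muvjinudeibjakaev/: the form ends in the consonant /v/, so [i] is inserted word-finally. → [muvjinudeibjakaevi].
/hmivealudugvosij/: the form ends in the consonant /j/, so [i] is inserted word-finally. → [hmivealudugvosiji].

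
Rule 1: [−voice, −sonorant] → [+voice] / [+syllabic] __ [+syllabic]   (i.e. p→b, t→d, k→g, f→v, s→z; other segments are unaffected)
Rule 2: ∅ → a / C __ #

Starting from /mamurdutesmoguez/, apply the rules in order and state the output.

Rule 1 (intervocalic voicing): /t/ is a voiceless obstruent between vowels /u/ and /e/, so it voices to [d]. /mamurdutesmoguez/ → mamurdudesmoguez.
Rule 2 (final a-epenthesis): the form ends in the consonant /z/, so [a] is inserted word-finally. /mamurdudesmoguez/ → mamurdudesmogueza.

mamurdudesmogueza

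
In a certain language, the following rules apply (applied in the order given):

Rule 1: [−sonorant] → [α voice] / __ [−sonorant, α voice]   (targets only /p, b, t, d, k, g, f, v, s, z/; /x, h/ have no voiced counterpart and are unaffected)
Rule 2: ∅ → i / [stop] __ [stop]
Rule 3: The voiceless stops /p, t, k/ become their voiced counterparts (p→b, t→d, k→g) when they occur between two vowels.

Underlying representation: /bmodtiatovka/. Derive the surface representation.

bmodidiadofka

Rule 1 (regressive voicing assimilation): /d/ precedes the voiceless obstruent /t/, so it devoices to [t] by assimilation. /v/ precedes the voiceless obstruent /k/, so it devoices to [f] by assimilation. /bmodtiatovka/ → bmottiatofka.
Rule 2 (stop-cluster i-epenthesis): /t/ and /t/ form a stop–stop cluster, so [i] is inserted between them. /bmottiatofka/ → bmotitiatofka.
Rule 3 (intervocalic voicing): /t/ is a voiceless stop between vowels /o/ and /i/, so it voices to [d]. /t/ is a voiceless stop between vowels /i/ and /i/, so it voices to [d]. /t/ is a voiceless stop between vowels /a/ and /o/, so it voices to [d]. /bmotitiatofka/ → bmodidiadofka.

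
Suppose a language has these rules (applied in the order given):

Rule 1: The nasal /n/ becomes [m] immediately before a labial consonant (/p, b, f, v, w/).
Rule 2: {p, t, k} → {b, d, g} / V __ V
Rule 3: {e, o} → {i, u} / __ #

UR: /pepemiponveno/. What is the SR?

pebemibomvenu

Rule 1 (nasal place assimilation): /n/ precedes the labial consonant /v/, so it assimilates in place to [m]. /pepemiponveno/ → pepemipomveno.
Rule 2 (intervocalic voicing): /p/ is a voiceless stop between vowels /e/ and /e/, so it voices to [b]. /p/ is a voiceless stop between vowels /i/ and /o/, so it voices to [b]. /pepemipomveno/ → pebemibomveno.
Rule 3 (final vowel raising): /o/ is a mid vowel in word-final position, so it raises to [u]. /pebemibomveno/ → pebemibomvenu.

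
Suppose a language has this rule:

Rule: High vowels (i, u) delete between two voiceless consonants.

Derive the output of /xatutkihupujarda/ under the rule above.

/u/ is a high vowel flanked by voiceless consonants /t/ and /t/, so it deletes.
/i/ is a high vowel flanked by voiceless consonants /k/ and /h/, so it deletes.
/u/ is a high vowel flanked by voiceless consonants /h/ and /p/, so it deletes.
The other instance of /u/ does not occur in the required environment and remains unchanged.
Surface form: [xattkhpujarda].

xattkhpujarda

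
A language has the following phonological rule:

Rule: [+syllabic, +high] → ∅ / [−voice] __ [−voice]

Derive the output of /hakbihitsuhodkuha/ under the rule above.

/i/ is a high vowel flanked by voiceless consonants /h/ and /t/, so it deletes.
/u/ is a high vowel flanked by voiceless consonants /s/ and /h/, so it deletes.
/u/ is a high vowel flanked by voiceless consonants /k/ and /h/, so it deletes.
The other instance of /i/ does not occur in the required environment and remains unchanged.
Surface form: [hakbihtshodkha].

hakbihtshodkha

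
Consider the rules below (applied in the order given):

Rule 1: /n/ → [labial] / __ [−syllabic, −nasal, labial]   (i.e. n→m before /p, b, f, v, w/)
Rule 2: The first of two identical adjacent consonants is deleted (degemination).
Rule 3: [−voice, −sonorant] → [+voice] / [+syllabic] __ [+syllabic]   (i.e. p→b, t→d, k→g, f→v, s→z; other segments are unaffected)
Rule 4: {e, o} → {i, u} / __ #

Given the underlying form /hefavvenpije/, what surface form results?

hevavempiji

Rule 1 (nasal place assimilation): /n/ precedes the labial consonant /p/, so it assimilates in place to [m]. /hefavvenpije/ → hefavvempije.
Rule 2 (degemination): /vv/ is a geminate; the first /v/ deletes. /hefavvempije/ → hefavempije.
Rule 3 (intervocalic voicing): /f/ is a voiceless obstruent between vowels /e/ and /a/, so it voices to [v]. /hefavempije/ → hevavempije.
Rule 4 (final vowel raising): /e/ is a mid vowel in word-final position, so it raises to [i]. /hevavempije/ → hevavempiji.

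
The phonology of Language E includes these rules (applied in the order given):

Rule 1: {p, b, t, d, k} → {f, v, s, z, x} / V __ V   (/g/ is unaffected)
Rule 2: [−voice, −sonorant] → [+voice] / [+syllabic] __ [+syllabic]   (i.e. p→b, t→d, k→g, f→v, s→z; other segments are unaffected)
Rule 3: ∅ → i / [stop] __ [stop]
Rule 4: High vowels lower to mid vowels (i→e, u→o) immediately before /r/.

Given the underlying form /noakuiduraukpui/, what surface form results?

noaxuizoraukipui

Rule 1 (intervocalic spirantization): /k/ is a stop between vowels /a/ and /u/, so it spirantizes to the fricative [x]. /d/ is a stop between vowels /i/ and /u/, so it spirantizes to the fricative [z]. /noakuiduraukpui/ → noaxuizuraukpui.
Rule 2 (intervocalic voicing): no segment meets the environment; /noaxuizuraukpui/ is unchanged.
Rule 3 (stop-cluster i-epenthesis): /k/ and /p/ form a stop–stop cluster, so [i] is inserted between them. /noaxuizuraukpui/ → noaxuizuraukipui.
Rule 4 (pre-rhotic lowering): /u/ is a high vowel immediately before /r/, so it lowers to [o]. /noaxuizuraukipui/ → noaxuizoraukipui.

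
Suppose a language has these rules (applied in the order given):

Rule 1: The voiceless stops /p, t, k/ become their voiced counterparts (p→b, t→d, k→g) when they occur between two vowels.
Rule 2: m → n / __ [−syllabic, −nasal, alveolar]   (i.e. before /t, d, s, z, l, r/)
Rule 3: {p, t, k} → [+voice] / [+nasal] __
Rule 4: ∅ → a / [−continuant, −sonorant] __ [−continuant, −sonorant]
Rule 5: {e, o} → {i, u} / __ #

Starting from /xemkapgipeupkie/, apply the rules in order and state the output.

Rule 1 (intervocalic voicing): /p/ is a voiceless stop between vowels /i/ and /e/, so it voices to [b]. /xemkapgipeupkie/ → xemkapgibeupkie.
Rule 2 (nasal place assimilation): no segment meets the environment; /xemkapgibeupkie/ is unchanged.
Rule 3 (post-nasal voicing): /k/ is a voiceless stop immediately after the nasal /m/, so it voices to [g]. /xemkapgibeupkie/ → xemgapgibeupkie.
Rule 4 (stop-cluster a-epenthesis): /p/ and /g/ form a stop–stop cluster, so [a] is inserted between them. /p/ and /k/ form a stop–stop cluster, so [a] is inserted between them. /xemgapgibeupkie/ → xemgapagibeupakie.
Rule 5 (final vowel raising): /e/ is a mid vowel in word-final position, so it raises to [i]. /xemgapagibeupakie/ → xemgapagibeupakii.

xemgapagibeupakii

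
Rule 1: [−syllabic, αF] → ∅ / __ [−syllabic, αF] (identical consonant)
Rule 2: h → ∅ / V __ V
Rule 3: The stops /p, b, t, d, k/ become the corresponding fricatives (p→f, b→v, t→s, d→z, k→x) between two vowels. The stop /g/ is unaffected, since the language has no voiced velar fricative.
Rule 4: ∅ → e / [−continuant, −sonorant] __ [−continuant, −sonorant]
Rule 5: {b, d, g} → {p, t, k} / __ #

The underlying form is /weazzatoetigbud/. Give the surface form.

Rule 1 (degemination): /zz/ is a geminate; the first /z/ deletes. /weazzatoetigbud/ → weazatoetigbud.
Rule 2 (intervocalic h-deletion): no segment meets the environment; /weazatoetigbud/ is unchanged.
Rule 3 (intervocalic spirantization): /t/ is a stop between vowels /a/ and /o/, so it spirantizes to the fricative [s]. /t/ is a stop between vowels /e/ and /i/, so it spirantizes to the fricative [s]. /weazatoetigbud/ → weazasoesigbud.
Rule 4 (stop-cluster e-epenthesis): /g/ and /b/ form a stop–stop cluster, so [e] is inserted between them. /weazasoesigbud/ → weazasoesigebud.
Rule 5 (final devoicing): /d/ is a voiced stop in word-final position, so it devoices to [t]. /weazasoesigebud/ → weazasoesigebut.

weazasoesigebut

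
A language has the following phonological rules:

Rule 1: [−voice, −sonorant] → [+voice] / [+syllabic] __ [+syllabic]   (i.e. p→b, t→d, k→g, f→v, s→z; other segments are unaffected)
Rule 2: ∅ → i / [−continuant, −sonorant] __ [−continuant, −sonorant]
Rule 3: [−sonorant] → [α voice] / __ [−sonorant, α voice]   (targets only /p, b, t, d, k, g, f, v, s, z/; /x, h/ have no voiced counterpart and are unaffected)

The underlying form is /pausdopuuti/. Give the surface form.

pauzdobuudi

Rule 1 (intervocalic voicing): /p/ is a voiceless obstruent between vowels /o/ and /u/, so it voices to [b]. /t/ is a voiceless obstruent between vowels /u/ and /i/, so it voices to [d]. /pausdopuuti/ → pausdobuudi.
Rule 2 (stop-cluster i-epenthesis): no segment meets the environment; /pausdobuudi/ is unchanged.
Rule 3 (regressive voicing assimilation): /s/ precedes the voiced obstruent /d/, so it voices to [z] by assimilation. /pausdobuudi/ → pauzdobuudi.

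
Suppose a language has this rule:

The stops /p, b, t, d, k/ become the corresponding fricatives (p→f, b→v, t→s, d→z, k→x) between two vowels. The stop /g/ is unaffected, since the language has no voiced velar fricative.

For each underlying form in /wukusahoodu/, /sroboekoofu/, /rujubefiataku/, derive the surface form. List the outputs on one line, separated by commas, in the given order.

wuxusahoozu, srovoexoofu, rujuvefiasaxu

/wukusahoodu/: /k/ is a stop between vowels /u/ and /u/, so it spirantizes to the fricative [x]. /d/ is a stop between vowels /o/ and /u/, so it spirantizes to the fricative [z]. → [wuxusahoozu].
/sroboekoofu/: /b/ is a stop between vowels /o/ and /o/, so it spirantizes to the fricative [v]. /k/ is a stop between vowels /e/ and /o/, so it spirantizes to the fricative [x]. → [srovoexoofu].
/rujubefiataku/: /b/ is a stop between vowels /u/ and /e/, so it spirantizes to the fricative [v]. /t/ is a stop between vowels /a/ and /a/, so it spirantizes to the fricative [s]. /k/ is a stop between vowels /a/ and /u/, so it spirantizes to the fricative [x]. → [rujuvefiasaxu].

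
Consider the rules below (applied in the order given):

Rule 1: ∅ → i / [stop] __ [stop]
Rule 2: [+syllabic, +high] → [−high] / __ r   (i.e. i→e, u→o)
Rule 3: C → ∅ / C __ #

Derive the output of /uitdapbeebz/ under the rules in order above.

Rule 1 (stop-cluster i-epenthesis): /t/ and /d/ form a stop–stop cluster, so [i] is inserted between them. /p/ and /b/ form a stop–stop cluster, so [i] is inserted between them. /uitdapbeebz/ → uitidapibeebz.
Rule 2 (pre-rhotic lowering): no segment meets the environment; /uitidapibeebz/ is unchanged.
Rule 3 (final cluster simplification): /z/ is the second consonant of a word-final cluster /bz/, so it deletes. /uitidapibeebz/ → uitidapibeeb.

uitidapibeeb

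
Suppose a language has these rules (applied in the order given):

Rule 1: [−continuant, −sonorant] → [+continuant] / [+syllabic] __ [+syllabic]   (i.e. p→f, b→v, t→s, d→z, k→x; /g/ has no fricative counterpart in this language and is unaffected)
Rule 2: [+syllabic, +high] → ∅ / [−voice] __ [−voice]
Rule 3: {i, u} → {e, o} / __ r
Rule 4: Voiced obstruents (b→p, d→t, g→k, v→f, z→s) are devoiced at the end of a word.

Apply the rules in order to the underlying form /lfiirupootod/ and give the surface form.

Rule 1 (intervocalic spirantization): /p/ is a stop between vowels /u/ and /o/, so it spirantizes to the fricative [f]. /t/ is a stop between vowels /o/ and /o/, so it spirantizes to the fricative [s]. /lfiirupootod/ → lfiirufoosod.
Rule 2 (high vowel syncope): no segment meets the environment; /lfiirufoosod/ is unchanged.
Rule 3 (pre-rhotic lowering): /i/ is a high vowel immediately before /r/, so it lowers to [e]. /lfiirufoosod/ → lfierufoosod.
Rule 4 (final devoicing): /d/ is a voiced obstruent in word-final position, so it devoices to [t]. /lfierufoosod/ → lfierufoosot.

lfierufoosot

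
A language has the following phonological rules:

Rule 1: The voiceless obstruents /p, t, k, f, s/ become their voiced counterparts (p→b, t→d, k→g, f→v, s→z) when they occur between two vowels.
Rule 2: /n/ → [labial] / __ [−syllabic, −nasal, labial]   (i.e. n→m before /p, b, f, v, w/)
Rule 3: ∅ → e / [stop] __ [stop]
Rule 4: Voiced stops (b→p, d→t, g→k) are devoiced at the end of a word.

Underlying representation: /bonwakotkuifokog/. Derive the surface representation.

bomwagotekuivogok

Rule 1 (intervocalic voicing): /k/ is a voiceless obstruent between vowels /a/ and /o/, so it voices to [g]. /f/ is a voiceless obstruent between vowels /i/ and /o/, so it voices to [v]. /k/ is a voiceless obstruent between vowels /o/ and /o/, so it voices to [g]. /bonwakotkuifokog/ → bonwagotkuivogog.
Rule 2 (nasal place assimilation): /n/ precedes the labial consonant /w/, so it assimilates in place to [m]. /bonwagotkuivogog/ → bomwagotkuivogog.
Rule 3 (stop-cluster e-epenthesis): /t/ and /k/ form a stop–stop cluster, so [e] is inserted between them. /bomwagotkuivogog/ → bomwagotekuivogog.
Rule 4 (final devoicing): /g/ is a voiced stop in word-final position, so it devoices to [k]. /bomwagotekuivogog/ → bomwagotekuivogok.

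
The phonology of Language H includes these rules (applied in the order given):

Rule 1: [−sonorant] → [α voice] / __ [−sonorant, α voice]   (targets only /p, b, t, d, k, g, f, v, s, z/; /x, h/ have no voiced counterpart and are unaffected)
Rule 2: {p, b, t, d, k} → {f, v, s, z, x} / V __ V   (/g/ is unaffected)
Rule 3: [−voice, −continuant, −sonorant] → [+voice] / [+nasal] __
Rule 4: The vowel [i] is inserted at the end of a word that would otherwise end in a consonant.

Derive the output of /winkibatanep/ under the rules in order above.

wingivasanepi

Rule 1 (regressive voicing assimilation): no segment meets the environment; /winkibatanep/ is unchanged.
Rule 2 (intervocalic spirantization): /b/ is a stop between vowels /i/ and /a/, so it spirantizes to the fricative [v]. /t/ is a stop between vowels /a/ and /a/, so it spirantizes to the fricative [s]. /winkibatanep/ → winkivasanep.
Rule 3 (post-nasal voicing): /k/ is a voiceless stop immediately after the nasal /n/, so it voices to [g]. /winkivasanep/ → wingivasanep.
Rule 4 (final i-epenthesis): the form ends in the consonant /p/, so [i] is inserted word-finally. /wingivasanep/ → wingivasanepi.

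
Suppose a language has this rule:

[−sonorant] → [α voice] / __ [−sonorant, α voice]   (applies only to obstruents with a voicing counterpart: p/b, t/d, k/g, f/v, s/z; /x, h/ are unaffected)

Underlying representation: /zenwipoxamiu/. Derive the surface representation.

No segment of /zenwipoxamiu/ meets the structural description of the rule, so the form surfaces unchanged.

zenwipoxamiu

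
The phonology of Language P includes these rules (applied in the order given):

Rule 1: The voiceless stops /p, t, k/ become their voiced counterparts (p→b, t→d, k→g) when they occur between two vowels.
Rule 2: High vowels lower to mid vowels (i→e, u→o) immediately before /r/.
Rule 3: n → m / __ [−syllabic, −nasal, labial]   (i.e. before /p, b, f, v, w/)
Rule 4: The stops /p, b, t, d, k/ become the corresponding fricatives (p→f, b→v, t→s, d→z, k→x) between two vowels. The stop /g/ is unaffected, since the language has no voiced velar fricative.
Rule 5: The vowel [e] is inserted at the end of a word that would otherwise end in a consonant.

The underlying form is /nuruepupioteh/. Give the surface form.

noruevuviozehe

Rule 1 (intervocalic voicing): /p/ is a voiceless stop between vowels /e/ and /u/, so it voices to [b]. /p/ is a voiceless stop between vowels /u/ and /i/, so it voices to [b]. /t/ is a voiceless stop between vowels /o/ and /e/, so it voices to [d]. /nuruepupioteh/ → nuruebubiodeh.
Rule 2 (pre-rhotic lowering): /u/ is a high vowel immediately before /r/, so it lowers to [o]. /nuruebubiodeh/ → noruebubiodeh.
Rule 3 (nasal place assimilation): no segment meets the environment; /noruebubiodeh/ is unchanged.
Rule 4 (intervocalic spirantization): /b/ is a stop between vowels /e/ and /u/, so it spirantizes to the fricative [v]. /b/ is a stop between vowels /u/ and /i/, so it spirantizes to the fricative [v]. /d/ is a stop between vowels /o/ and /e/, so it spirantizes to the fricative [z]. /noruebubiodeh/ → noruevuviozeh.
Rule 5 (final e-epenthesis): the form ends in the consonant /h/, so [e] is inserted word-finally. /noruevuviozeh/ → noruevuviozehe.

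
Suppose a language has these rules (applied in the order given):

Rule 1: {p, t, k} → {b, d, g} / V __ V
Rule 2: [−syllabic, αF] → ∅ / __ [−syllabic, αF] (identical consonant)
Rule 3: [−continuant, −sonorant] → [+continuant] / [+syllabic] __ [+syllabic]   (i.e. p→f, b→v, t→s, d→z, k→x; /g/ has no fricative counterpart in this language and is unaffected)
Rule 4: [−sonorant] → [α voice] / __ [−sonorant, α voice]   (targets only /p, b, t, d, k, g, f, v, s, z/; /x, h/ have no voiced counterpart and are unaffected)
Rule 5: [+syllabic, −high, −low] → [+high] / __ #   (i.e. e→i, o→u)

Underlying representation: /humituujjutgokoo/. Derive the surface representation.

humizuujudgogou

Rule 1 (intervocalic voicing): /t/ is a voiceless stop between vowels /i/ and /u/, so it voices to [d]. /k/ is a voiceless stop between vowels /o/ and /o/, so it voices to [g]. /humituujjutgokoo/ → humiduujjutgogoo.
Rule 2 (degemination): /jj/ is a geminate; the first /j/ deletes. /humiduujjutgogoo/ → humiduujutgogoo.
Rule 3 (intervocalic spirantization): /d/ is a stop between vowels /i/ and /u/, so it spirantizes to the fricative [z]. /humiduujutgogoo/ → humizuujutgogoo.
Rule 4 (regressive voicing assimilation): /t/ precedes the voiced obstruent /g/, so it voices to [d] by assimilation. /humizuujutgogoo/ → humizuujudgogoo.
Rule 5 (final vowel raising): /o/ is a mid vowel in word-final position, so it raises to [u]. /humizuujudgogoo/ → humizuujudgogou.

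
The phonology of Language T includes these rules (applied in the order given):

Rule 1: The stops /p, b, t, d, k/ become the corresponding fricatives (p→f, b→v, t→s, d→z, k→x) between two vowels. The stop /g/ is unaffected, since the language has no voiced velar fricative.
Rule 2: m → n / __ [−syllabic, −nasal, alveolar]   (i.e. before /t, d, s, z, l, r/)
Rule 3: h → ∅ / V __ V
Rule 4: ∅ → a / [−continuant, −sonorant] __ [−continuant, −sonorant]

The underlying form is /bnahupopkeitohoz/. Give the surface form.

Rule 1 (intervocalic spirantization): /p/ is a stop between vowels /u/ and /o/, so it spirantizes to the fricative [f]. /t/ is a stop between vowels /i/ and /o/, so it spirantizes to the fricative [s]. /bnahupopkeitohoz/ → bnahufopkeisohoz.
Rule 2 (nasal place assimilation): no segment meets the environment; /bnahufopkeisohoz/ is unchanged.
Rule 3 (intervocalic h-deletion): /h/ occurs between vowels /a/ and /u/, so it deletes. /h/ occurs between vowels /o/ and /o/, so it deletes. /bnahufopkeisohoz/ → bnaufopkeisooz.
Rule 4 (stop-cluster a-epenthesis): /p/ and /k/ form a stop–stop cluster, so [a] is inserted between them. /bnaufopkeisooz/ → bnaufopakeisooz.

bnaufopakeisooz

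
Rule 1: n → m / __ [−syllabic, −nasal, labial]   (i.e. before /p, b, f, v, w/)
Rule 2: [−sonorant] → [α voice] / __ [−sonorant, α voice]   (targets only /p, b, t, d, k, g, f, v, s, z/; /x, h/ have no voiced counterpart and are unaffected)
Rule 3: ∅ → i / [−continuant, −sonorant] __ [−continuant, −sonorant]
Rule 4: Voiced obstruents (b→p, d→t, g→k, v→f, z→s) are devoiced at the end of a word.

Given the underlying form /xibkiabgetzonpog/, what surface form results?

Rule 1 (nasal place assimilation): /n/ precedes the labial consonant /p/, so it assimilates in place to [m]. /xibkiabgetzonpog/ → xibkiabgetzompog.
Rule 2 (regressive voicing assimilation): /b/ precedes the voiceless obstruent /k/, so it devoices to [p] by assimilation. /t/ precedes the voiced obstruent /z/, so it voices to [d] by assimilation. /xibkiabgetzompog/ → xipkiabgedzompog.
Rule 3 (stop-cluster i-epenthesis): /p/ and /k/ form a stop–stop cluster, so [i] is inserted between them. /b/ and /g/ form a stop–stop cluster, so [i] is inserted between them. /xipkiabgedzompog/ → xipikiabigedzompog.
Rule 4 (final devoicing): /g/ is a voiced obstruent in word-final position, so it devoices to [k]. /xipikiabigedzompog/ → xipikiabigedzompok.

xipikiabigedzompok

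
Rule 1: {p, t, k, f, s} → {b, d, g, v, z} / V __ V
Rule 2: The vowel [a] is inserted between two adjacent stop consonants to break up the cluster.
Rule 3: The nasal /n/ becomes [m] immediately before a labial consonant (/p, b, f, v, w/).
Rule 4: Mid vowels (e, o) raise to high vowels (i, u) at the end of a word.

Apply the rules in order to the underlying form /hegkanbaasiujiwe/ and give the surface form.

Rule 1 (intervocalic voicing): /s/ is a voiceless obstruent between vowels /a/ and /i/, so it voices to [z]. /hegkanbaasiujiwe/ → hegkanbaaziujiwe.
Rule 2 (stop-cluster a-epenthesis): /g/ and /k/ form a stop–stop cluster, so [a] is inserted between them. /hegkanbaaziujiwe/ → hegakanbaaziujiwe.
Rule 3 (nasal place assimilation): /n/ precedes the labial consonant /b/, so it assimilates in place to [m]. /hegakanbaaziujiwe/ → hegakambaaziujiwe.
Rule 4 (final vowel raising): /e/ is a mid vowel in word-final position, so it raises to [i]. /hegakambaaziujiwe/ → hegakambaaziujiwi.

hegakambaaziujiwi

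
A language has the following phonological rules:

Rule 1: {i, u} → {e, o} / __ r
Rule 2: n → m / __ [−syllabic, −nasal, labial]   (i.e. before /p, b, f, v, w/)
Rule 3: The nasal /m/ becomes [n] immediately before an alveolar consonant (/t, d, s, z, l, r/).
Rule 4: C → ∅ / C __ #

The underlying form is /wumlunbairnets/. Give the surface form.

Rule 1 (pre-rhotic lowering): /i/ is a high vowel immediately before /r/, so it lowers to [e]. /wumlunbairnets/ → wumlunbaernets.
Rule 2 (nasal place assimilation): /n/ precedes the labial consonant /b/, so it assimilates in place to [m]. /wumlunbaernets/ → wumlumbaernets.
Rule 3 (nasal place assimilation): /m/ precedes the alveolar consonant /l/, so it assimilates in place to [n]. /wumlumbaernets/ → wunlumbaernets.
Rule 4 (final cluster simplification): /s/ is the second consonant of a word-final cluster /ts/, so it deletes. /wunlumbaernets/ → wunlumbaernet.

wunlumbaernet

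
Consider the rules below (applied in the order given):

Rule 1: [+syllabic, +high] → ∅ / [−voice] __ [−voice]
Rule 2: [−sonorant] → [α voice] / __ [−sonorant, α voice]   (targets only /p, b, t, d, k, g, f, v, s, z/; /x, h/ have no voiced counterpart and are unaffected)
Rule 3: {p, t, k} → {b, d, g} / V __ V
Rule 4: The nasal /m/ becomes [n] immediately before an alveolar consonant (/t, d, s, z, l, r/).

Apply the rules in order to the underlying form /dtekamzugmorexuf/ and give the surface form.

tteganzugmorexf

Rule 1 (high vowel syncope): /u/ is a high vowel flanked by voiceless consonants /x/ and /f/, so it deletes. /dtekamzugmorexuf/ → dtekamzugmorexf.
Rule 2 (regressive voicing assimilation): /d/ precedes the voiceless obstruent /t/, so it devoices to [t] by assimilation. /dtekamzugmorexf/ → ttekamzugmorexf.
Rule 3 (intervocalic voicing): /k/ is a voiceless stop between vowels /e/ and /a/, so it voices to [g]. /ttekamzugmorexf/ → ttegamzugmorexf.
Rule 4 (nasal place assimilation): /m/ precedes the alveolar consonant /z/, so it assimilates in place to [n]. /ttegamzugmorexf/ → tteganzugmorexf.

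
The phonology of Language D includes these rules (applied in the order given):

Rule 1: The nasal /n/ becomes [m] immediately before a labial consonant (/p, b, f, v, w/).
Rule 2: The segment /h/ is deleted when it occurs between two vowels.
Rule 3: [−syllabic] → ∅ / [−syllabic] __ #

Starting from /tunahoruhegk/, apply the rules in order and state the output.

tunaorueg

Rule 1 (nasal place assimilation): no segment meets the environment; /tunahoruhegk/ is unchanged.
Rule 2 (intervocalic h-deletion): /h/ occurs between vowels /a/ and /o/, so it deletes. /h/ occurs between vowels /u/ and /e/, so it deletes. /tunahoruhegk/ → tunaoruegk.
Rule 3 (final cluster simplification): /k/ is the second consonant of a word-final cluster /gk/, so it deletes. /tunaoruegk/ → tunaorueg.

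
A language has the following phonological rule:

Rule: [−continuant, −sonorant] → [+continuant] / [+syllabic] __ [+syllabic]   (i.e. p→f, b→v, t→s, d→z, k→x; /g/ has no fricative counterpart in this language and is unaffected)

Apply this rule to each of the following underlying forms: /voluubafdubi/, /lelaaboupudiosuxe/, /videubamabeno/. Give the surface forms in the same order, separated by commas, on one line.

voluuvafduvi, lelaavoufuziosuxe, vizeuvamaveno

/voluubafdubi/: /b/ is a stop between vowels /u/ and /a/, so it spirantizes to the fricative [v]. /b/ is a stop between vowels /u/ and /i/, so it spirantizes to the fricative [v]. → [voluuvafduvi].
/lelaaboupudiosuxe/: /b/ is a stop between vowels /a/ and /o/, so it spirantizes to the fricative [v]. /p/ is a stop between vowels /u/ and /u/, so it spirantizes to the fricative [f]. /d/ is a stop between vowels /u/ and /i/, so it spirantizes to the fricative [z]. → [lelaavoufuziosuxe].
/videubamabeno/: /d/ is a stop between vowels /i/ and /e/, so it spirantizes to the fricative [z]. /b/ is a stop between vowels /u/ and /a/, so it spirantizes to the fricative [v]. /b/ is a stop between vowels /a/ and /e/, so it spirantizes to the fricative [v]. → [vizeuvamaveno].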